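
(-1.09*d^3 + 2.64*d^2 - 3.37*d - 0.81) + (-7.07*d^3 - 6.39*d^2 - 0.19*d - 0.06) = -8.16*d^3 - 3.75*d^2 - 3.56*d - 0.87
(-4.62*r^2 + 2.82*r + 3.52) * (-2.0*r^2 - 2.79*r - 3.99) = 9.24*r^4 + 7.2498*r^3 + 3.526*r^2 - 21.0726*r - 14.0448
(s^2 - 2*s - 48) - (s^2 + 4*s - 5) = -6*s - 43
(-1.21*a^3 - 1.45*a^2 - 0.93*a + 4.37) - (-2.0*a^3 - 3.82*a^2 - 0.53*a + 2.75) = 0.79*a^3 + 2.37*a^2 - 0.4*a + 1.62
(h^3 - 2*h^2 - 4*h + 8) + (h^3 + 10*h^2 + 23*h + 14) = 2*h^3 + 8*h^2 + 19*h + 22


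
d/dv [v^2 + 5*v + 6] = 2*v + 5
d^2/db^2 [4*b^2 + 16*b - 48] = 8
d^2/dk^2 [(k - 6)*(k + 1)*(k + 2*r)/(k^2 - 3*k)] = 8*(-k^3*r - 3*k^3 - 9*k^2*r + 27*k*r - 27*r)/(k^3*(k^3 - 9*k^2 + 27*k - 27))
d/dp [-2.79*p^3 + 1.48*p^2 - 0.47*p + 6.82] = -8.37*p^2 + 2.96*p - 0.47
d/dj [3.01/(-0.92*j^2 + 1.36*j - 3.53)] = (5.5384*j - 4.0936)/(0.92*j^2 - 1.36*j + 3.53)^2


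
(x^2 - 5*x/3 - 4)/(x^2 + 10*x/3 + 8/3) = (x - 3)/(x + 2)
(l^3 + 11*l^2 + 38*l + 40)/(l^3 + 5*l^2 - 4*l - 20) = (l + 4)/(l - 2)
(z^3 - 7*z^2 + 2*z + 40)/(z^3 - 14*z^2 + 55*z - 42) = (z^3 - 7*z^2 + 2*z + 40)/(z^3 - 14*z^2 + 55*z - 42)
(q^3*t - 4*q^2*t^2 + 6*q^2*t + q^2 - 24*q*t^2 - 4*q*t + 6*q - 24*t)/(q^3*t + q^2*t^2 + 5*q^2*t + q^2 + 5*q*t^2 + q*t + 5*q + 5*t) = (q^2 - 4*q*t + 6*q - 24*t)/(q^2 + q*t + 5*q + 5*t)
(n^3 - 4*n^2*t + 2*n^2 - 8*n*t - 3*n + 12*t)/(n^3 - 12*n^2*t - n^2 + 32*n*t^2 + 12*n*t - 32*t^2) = (-n - 3)/(-n + 8*t)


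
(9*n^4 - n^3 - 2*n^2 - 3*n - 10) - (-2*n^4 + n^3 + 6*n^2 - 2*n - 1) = 11*n^4 - 2*n^3 - 8*n^2 - n - 9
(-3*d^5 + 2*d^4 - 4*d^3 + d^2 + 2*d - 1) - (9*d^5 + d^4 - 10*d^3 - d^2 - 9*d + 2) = -12*d^5 + d^4 + 6*d^3 + 2*d^2 + 11*d - 3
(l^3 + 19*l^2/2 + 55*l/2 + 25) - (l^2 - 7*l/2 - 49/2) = l^3 + 17*l^2/2 + 31*l + 99/2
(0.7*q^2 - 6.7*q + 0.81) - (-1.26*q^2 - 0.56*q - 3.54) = 1.96*q^2 - 6.14*q + 4.35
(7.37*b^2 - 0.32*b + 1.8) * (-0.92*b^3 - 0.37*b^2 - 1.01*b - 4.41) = -6.7804*b^5 - 2.4325*b^4 - 8.9813*b^3 - 32.8445*b^2 - 0.4068*b - 7.938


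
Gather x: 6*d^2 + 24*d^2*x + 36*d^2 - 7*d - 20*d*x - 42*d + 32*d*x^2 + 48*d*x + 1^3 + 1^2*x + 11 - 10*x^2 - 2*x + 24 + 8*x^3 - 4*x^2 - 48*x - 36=42*d^2 - 49*d + 8*x^3 + x^2*(32*d - 14) + x*(24*d^2 + 28*d - 49)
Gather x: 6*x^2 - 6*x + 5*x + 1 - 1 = 6*x^2 - x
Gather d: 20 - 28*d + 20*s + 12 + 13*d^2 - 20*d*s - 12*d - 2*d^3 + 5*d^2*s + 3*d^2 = -2*d^3 + d^2*(5*s + 16) + d*(-20*s - 40) + 20*s + 32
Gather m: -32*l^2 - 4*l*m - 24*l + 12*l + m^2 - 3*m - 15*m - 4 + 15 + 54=-32*l^2 - 12*l + m^2 + m*(-4*l - 18) + 65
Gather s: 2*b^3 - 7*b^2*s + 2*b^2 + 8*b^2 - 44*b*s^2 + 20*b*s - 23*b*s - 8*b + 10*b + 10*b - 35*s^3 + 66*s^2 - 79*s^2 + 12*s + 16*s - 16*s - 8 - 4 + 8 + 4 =2*b^3 + 10*b^2 + 12*b - 35*s^3 + s^2*(-44*b - 13) + s*(-7*b^2 - 3*b + 12)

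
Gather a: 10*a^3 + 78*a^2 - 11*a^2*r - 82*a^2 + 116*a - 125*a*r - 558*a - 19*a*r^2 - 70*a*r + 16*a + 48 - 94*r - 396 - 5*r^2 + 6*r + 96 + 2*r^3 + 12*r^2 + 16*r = 10*a^3 + a^2*(-11*r - 4) + a*(-19*r^2 - 195*r - 426) + 2*r^3 + 7*r^2 - 72*r - 252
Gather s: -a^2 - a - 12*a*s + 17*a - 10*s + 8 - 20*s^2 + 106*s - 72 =-a^2 + 16*a - 20*s^2 + s*(96 - 12*a) - 64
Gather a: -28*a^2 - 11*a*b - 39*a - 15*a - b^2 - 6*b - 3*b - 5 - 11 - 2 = -28*a^2 + a*(-11*b - 54) - b^2 - 9*b - 18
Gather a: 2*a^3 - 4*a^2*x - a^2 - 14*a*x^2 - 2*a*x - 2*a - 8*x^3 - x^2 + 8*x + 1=2*a^3 + a^2*(-4*x - 1) + a*(-14*x^2 - 2*x - 2) - 8*x^3 - x^2 + 8*x + 1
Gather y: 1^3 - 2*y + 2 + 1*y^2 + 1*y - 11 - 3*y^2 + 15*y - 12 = -2*y^2 + 14*y - 20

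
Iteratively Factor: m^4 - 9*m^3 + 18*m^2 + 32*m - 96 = (m - 3)*(m^3 - 6*m^2 + 32) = (m - 3)*(m + 2)*(m^2 - 8*m + 16) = (m - 4)*(m - 3)*(m + 2)*(m - 4)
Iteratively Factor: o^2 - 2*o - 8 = (o + 2)*(o - 4)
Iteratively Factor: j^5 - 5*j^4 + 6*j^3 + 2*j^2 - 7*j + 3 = (j - 1)*(j^4 - 4*j^3 + 2*j^2 + 4*j - 3) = (j - 1)*(j + 1)*(j^3 - 5*j^2 + 7*j - 3) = (j - 1)^2*(j + 1)*(j^2 - 4*j + 3) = (j - 3)*(j - 1)^2*(j + 1)*(j - 1)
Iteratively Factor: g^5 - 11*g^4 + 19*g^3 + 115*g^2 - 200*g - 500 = (g - 5)*(g^4 - 6*g^3 - 11*g^2 + 60*g + 100) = (g - 5)*(g + 2)*(g^3 - 8*g^2 + 5*g + 50) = (g - 5)*(g + 2)^2*(g^2 - 10*g + 25) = (g - 5)^2*(g + 2)^2*(g - 5)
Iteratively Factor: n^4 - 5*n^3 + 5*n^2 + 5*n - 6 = (n - 2)*(n^3 - 3*n^2 - n + 3) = (n - 2)*(n - 1)*(n^2 - 2*n - 3) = (n - 2)*(n - 1)*(n + 1)*(n - 3)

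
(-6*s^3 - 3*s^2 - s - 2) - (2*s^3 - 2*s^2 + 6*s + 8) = -8*s^3 - s^2 - 7*s - 10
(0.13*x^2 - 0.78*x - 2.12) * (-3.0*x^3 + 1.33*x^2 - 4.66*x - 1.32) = -0.39*x^5 + 2.5129*x^4 + 4.7168*x^3 + 0.6436*x^2 + 10.9088*x + 2.7984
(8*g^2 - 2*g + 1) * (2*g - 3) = 16*g^3 - 28*g^2 + 8*g - 3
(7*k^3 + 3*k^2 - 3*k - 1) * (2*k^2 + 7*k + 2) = 14*k^5 + 55*k^4 + 29*k^3 - 17*k^2 - 13*k - 2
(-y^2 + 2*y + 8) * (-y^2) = y^4 - 2*y^3 - 8*y^2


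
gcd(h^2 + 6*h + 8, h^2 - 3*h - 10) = h + 2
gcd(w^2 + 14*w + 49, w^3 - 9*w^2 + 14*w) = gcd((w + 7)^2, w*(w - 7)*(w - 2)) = 1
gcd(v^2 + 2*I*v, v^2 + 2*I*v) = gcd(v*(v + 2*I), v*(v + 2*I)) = v^2 + 2*I*v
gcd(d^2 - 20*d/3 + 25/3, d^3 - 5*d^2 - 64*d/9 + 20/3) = 1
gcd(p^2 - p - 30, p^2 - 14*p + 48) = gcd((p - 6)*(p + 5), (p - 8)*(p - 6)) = p - 6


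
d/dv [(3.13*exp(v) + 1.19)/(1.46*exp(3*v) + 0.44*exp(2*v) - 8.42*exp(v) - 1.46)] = (-9.1396*exp(3*v) - 6.5894*exp(2*v) - 1.0472*exp(v) + 5.45)*exp(v)/(2.1316*exp(6*v) + 1.2848*exp(5*v) - 24.3928*exp(4*v) - 11.6728*exp(3*v) + 69.6116*exp(2*v) + 24.5864*exp(v) + 2.1316)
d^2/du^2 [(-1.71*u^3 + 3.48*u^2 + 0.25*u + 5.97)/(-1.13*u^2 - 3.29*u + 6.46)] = (-1.4210854715202e-14*u^4 + 87.22048*u^3 - 416.218266*u^2 + 284.048502*u - 517.478002)/(1.442897*u^6 + 12.603003*u^5 + 11.947377*u^4 - 108.486763*u^3 - 68.300934*u^2 + 411.890892*u - 269.586136)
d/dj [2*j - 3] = 2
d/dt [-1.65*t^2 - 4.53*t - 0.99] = -3.3*t - 4.53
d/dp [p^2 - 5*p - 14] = 2*p - 5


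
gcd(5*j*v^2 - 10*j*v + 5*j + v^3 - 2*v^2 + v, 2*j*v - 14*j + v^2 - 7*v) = 1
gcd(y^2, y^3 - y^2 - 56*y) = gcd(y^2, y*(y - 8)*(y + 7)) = y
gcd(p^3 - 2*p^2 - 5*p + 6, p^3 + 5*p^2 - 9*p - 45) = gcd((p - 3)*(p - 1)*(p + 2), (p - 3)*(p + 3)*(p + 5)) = p - 3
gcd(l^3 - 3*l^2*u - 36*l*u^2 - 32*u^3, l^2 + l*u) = l + u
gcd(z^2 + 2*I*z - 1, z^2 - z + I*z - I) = z + I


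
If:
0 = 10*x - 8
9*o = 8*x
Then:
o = 32/45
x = 4/5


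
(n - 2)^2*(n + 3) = n^3 - n^2 - 8*n + 12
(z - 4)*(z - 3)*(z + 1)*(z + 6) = z^4 - 31*z^2 + 42*z + 72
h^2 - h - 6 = (h - 3)*(h + 2)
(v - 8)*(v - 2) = v^2 - 10*v + 16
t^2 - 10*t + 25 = (t - 5)^2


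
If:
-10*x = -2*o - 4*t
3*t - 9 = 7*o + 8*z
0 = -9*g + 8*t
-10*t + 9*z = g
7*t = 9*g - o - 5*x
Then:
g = -1296/515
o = 729/515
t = -1458/515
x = -2187/2575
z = -1764/515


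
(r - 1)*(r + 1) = r^2 - 1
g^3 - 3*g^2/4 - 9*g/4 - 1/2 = (g - 2)*(g + 1/4)*(g + 1)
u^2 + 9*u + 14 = (u + 2)*(u + 7)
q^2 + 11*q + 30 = (q + 5)*(q + 6)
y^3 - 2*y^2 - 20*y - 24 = (y - 6)*(y + 2)^2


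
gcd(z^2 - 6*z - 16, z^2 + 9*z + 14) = z + 2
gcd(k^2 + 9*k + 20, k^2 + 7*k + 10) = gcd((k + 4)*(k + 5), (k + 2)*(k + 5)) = k + 5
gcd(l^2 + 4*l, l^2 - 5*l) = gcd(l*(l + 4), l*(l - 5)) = l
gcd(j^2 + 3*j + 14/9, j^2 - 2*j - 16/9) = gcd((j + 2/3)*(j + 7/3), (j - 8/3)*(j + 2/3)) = j + 2/3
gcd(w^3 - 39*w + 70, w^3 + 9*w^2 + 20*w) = 1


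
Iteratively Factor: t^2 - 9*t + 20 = (t - 4)*(t - 5)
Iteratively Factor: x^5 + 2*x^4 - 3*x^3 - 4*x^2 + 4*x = (x)*(x^4 + 2*x^3 - 3*x^2 - 4*x + 4) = x*(x - 1)*(x^3 + 3*x^2 - 4) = x*(x - 1)^2*(x^2 + 4*x + 4) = x*(x - 1)^2*(x + 2)*(x + 2)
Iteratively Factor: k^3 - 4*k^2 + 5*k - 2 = (k - 1)*(k^2 - 3*k + 2) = (k - 1)^2*(k - 2)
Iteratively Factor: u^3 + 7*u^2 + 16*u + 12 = (u + 2)*(u^2 + 5*u + 6) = (u + 2)*(u + 3)*(u + 2)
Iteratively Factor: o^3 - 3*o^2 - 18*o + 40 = (o - 5)*(o^2 + 2*o - 8) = (o - 5)*(o - 2)*(o + 4)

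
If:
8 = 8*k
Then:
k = 1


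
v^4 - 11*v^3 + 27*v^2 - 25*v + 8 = (v - 8)*(v - 1)^3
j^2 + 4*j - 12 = (j - 2)*(j + 6)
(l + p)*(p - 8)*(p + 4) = l*p^2 - 4*l*p - 32*l + p^3 - 4*p^2 - 32*p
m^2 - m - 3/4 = (m - 3/2)*(m + 1/2)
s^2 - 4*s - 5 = (s - 5)*(s + 1)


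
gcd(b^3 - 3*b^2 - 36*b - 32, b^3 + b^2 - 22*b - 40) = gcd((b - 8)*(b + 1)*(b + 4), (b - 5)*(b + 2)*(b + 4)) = b + 4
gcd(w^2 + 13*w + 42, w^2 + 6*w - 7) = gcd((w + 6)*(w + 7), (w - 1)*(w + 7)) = w + 7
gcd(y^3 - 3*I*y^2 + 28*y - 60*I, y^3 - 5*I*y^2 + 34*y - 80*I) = y^2 + 3*I*y + 10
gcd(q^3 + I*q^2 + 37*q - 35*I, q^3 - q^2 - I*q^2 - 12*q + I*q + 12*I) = q - I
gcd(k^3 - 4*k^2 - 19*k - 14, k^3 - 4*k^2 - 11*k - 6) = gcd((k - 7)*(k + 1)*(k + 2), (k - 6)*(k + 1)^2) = k + 1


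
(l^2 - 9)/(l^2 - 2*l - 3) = (l + 3)/(l + 1)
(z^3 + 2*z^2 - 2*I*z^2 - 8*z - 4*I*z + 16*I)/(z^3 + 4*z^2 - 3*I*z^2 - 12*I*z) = (z^2 - 2*z*(1 + I) + 4*I)/(z*(z - 3*I))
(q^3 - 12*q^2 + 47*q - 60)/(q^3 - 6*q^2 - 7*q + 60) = (q - 3)/(q + 3)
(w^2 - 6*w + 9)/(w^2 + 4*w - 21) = (w - 3)/(w + 7)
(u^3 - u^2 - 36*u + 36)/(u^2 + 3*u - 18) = (u^2 - 7*u + 6)/(u - 3)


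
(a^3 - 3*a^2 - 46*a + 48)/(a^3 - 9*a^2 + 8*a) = (a + 6)/a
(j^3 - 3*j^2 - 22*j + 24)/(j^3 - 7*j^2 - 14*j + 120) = (j - 1)/(j - 5)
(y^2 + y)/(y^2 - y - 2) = y/(y - 2)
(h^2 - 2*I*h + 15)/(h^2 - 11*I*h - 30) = (h + 3*I)/(h - 6*I)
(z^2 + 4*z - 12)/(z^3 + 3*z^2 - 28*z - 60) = (z - 2)/(z^2 - 3*z - 10)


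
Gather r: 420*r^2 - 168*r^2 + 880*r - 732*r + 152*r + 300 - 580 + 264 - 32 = 252*r^2 + 300*r - 48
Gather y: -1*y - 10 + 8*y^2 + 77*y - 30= 8*y^2 + 76*y - 40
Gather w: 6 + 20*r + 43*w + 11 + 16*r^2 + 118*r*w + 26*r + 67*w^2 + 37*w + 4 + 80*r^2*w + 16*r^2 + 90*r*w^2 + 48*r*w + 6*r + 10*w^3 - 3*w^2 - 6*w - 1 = 32*r^2 + 52*r + 10*w^3 + w^2*(90*r + 64) + w*(80*r^2 + 166*r + 74) + 20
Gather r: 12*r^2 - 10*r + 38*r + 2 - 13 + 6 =12*r^2 + 28*r - 5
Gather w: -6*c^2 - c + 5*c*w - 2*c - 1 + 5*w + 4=-6*c^2 - 3*c + w*(5*c + 5) + 3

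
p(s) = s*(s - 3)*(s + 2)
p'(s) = s*(s - 3) + s*(s + 2) + (s - 3)*(s + 2) = 3*s^2 - 2*s - 6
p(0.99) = -5.95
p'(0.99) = -5.04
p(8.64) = 518.48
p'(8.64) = 200.67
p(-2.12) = -1.30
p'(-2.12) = 11.72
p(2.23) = -7.26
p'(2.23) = 4.46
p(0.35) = -2.18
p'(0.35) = -6.33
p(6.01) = 144.90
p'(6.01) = 90.34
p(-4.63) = -92.91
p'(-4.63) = 67.57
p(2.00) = -8.00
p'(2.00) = 2.00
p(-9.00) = -756.00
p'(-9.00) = 255.00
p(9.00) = 594.00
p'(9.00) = 219.00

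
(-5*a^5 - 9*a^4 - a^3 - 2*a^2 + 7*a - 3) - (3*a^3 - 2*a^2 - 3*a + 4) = -5*a^5 - 9*a^4 - 4*a^3 + 10*a - 7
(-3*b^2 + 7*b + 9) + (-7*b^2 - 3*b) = -10*b^2 + 4*b + 9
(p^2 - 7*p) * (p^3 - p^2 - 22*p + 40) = p^5 - 8*p^4 - 15*p^3 + 194*p^2 - 280*p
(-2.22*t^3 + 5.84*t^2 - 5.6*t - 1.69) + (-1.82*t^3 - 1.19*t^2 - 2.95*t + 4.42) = -4.04*t^3 + 4.65*t^2 - 8.55*t + 2.73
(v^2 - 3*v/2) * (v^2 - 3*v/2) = v^4 - 3*v^3 + 9*v^2/4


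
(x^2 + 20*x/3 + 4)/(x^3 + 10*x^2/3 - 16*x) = (3*x + 2)/(x*(3*x - 8))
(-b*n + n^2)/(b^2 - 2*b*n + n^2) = -n/(b - n)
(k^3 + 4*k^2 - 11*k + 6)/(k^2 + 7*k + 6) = (k^2 - 2*k + 1)/(k + 1)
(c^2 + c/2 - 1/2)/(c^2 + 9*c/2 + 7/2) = (2*c - 1)/(2*c + 7)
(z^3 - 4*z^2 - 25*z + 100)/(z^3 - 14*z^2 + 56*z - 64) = (z^2 - 25)/(z^2 - 10*z + 16)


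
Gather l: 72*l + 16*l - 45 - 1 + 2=88*l - 44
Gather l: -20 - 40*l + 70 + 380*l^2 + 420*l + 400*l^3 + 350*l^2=400*l^3 + 730*l^2 + 380*l + 50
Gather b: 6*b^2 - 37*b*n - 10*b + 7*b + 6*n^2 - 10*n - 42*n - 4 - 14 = 6*b^2 + b*(-37*n - 3) + 6*n^2 - 52*n - 18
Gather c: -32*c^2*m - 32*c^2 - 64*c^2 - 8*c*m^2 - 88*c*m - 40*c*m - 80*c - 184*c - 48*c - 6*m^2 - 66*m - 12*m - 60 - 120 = c^2*(-32*m - 96) + c*(-8*m^2 - 128*m - 312) - 6*m^2 - 78*m - 180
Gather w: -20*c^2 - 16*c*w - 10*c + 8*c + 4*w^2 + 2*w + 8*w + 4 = -20*c^2 - 2*c + 4*w^2 + w*(10 - 16*c) + 4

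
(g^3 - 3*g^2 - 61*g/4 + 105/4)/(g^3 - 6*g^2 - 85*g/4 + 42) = (g - 5)/(g - 8)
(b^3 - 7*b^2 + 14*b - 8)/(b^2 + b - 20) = (b^2 - 3*b + 2)/(b + 5)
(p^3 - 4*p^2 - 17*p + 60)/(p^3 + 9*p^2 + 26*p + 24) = (p^2 - 8*p + 15)/(p^2 + 5*p + 6)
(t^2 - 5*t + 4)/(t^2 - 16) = (t - 1)/(t + 4)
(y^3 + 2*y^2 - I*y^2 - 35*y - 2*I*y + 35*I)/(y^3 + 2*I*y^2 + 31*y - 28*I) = (y^2 + 2*y - 35)/(y^2 + 3*I*y + 28)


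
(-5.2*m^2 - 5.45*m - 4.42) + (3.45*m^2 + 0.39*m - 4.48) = -1.75*m^2 - 5.06*m - 8.9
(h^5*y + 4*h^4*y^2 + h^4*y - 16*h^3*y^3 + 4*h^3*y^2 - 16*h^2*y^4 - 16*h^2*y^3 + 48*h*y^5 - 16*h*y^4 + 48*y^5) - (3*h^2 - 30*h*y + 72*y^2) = h^5*y + 4*h^4*y^2 + h^4*y - 16*h^3*y^3 + 4*h^3*y^2 - 16*h^2*y^4 - 16*h^2*y^3 - 3*h^2 + 48*h*y^5 - 16*h*y^4 + 30*h*y + 48*y^5 - 72*y^2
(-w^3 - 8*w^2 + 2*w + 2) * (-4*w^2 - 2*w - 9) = 4*w^5 + 34*w^4 + 17*w^3 + 60*w^2 - 22*w - 18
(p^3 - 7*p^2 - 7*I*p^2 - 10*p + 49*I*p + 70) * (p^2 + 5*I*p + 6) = p^5 - 7*p^4 - 2*I*p^4 + 31*p^3 + 14*I*p^3 - 217*p^2 - 92*I*p^2 - 60*p + 644*I*p + 420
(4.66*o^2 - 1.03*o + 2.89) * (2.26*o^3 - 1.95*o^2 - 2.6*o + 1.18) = 10.5316*o^5 - 11.4148*o^4 - 3.5761*o^3 + 2.5413*o^2 - 8.7294*o + 3.4102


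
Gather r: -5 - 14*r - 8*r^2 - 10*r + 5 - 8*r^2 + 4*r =-16*r^2 - 20*r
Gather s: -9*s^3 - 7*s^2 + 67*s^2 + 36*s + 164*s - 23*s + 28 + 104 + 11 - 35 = -9*s^3 + 60*s^2 + 177*s + 108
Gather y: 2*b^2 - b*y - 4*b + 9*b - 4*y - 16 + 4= 2*b^2 + 5*b + y*(-b - 4) - 12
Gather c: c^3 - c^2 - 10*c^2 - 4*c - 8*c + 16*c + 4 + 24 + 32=c^3 - 11*c^2 + 4*c + 60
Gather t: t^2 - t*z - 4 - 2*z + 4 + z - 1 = t^2 - t*z - z - 1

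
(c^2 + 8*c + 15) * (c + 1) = c^3 + 9*c^2 + 23*c + 15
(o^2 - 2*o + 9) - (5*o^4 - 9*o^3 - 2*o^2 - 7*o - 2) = -5*o^4 + 9*o^3 + 3*o^2 + 5*o + 11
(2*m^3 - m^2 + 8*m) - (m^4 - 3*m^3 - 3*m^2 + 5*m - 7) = -m^4 + 5*m^3 + 2*m^2 + 3*m + 7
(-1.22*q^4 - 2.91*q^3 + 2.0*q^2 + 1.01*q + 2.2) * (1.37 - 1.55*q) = 1.891*q^5 + 2.8391*q^4 - 7.0867*q^3 + 1.1745*q^2 - 2.0263*q + 3.014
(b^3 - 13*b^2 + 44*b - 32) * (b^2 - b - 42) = b^5 - 14*b^4 + 15*b^3 + 470*b^2 - 1816*b + 1344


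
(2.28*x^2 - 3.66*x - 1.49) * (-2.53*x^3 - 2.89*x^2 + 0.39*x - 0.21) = -5.7684*x^5 + 2.6706*x^4 + 15.2363*x^3 + 2.3999*x^2 + 0.1875*x + 0.3129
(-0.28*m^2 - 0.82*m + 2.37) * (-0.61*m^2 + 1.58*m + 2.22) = 0.1708*m^4 + 0.0577999999999999*m^3 - 3.3629*m^2 + 1.9242*m + 5.2614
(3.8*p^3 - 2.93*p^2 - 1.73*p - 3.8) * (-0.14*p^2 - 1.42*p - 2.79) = -0.532*p^5 - 4.9858*p^4 - 6.1992*p^3 + 11.1633*p^2 + 10.2227*p + 10.602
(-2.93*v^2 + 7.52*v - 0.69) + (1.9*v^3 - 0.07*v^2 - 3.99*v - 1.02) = 1.9*v^3 - 3.0*v^2 + 3.53*v - 1.71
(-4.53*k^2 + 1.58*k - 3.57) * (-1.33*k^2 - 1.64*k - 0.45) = 6.0249*k^4 + 5.3278*k^3 + 4.1954*k^2 + 5.1438*k + 1.6065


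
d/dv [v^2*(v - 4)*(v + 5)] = v*(4*v^2 + 3*v - 40)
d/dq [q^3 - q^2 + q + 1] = 3*q^2 - 2*q + 1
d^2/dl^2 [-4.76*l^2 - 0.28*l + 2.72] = -9.52000000000000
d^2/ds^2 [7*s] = 0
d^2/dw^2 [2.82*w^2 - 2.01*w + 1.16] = 5.64000000000000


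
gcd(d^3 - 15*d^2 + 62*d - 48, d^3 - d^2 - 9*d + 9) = d - 1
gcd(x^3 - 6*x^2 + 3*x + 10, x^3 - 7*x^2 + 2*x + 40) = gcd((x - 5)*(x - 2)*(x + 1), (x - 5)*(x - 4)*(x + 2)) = x - 5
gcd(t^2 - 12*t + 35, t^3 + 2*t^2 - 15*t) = 1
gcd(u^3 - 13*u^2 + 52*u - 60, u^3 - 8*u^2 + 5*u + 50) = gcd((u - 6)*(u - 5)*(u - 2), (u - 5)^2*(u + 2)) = u - 5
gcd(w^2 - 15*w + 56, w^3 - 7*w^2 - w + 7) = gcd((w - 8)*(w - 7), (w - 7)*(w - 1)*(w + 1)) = w - 7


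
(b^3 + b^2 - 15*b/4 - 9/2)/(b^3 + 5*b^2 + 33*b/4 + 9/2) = (b - 2)/(b + 2)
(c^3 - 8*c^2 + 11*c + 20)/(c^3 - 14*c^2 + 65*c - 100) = (c + 1)/(c - 5)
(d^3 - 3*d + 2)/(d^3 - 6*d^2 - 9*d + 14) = (d - 1)/(d - 7)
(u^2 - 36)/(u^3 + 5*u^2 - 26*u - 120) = (u - 6)/(u^2 - u - 20)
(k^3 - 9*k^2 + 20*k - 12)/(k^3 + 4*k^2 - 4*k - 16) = (k^2 - 7*k + 6)/(k^2 + 6*k + 8)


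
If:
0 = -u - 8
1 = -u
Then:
No Solution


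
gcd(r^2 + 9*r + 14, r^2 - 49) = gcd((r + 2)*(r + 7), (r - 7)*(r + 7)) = r + 7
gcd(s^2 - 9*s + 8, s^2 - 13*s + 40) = s - 8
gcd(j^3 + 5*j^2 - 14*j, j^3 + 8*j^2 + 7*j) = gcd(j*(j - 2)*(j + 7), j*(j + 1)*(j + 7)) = j^2 + 7*j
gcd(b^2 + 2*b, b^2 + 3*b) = b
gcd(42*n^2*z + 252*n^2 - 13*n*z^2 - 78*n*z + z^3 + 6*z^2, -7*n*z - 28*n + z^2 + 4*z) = -7*n + z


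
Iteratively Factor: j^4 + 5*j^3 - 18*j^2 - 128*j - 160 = (j + 4)*(j^3 + j^2 - 22*j - 40) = (j + 2)*(j + 4)*(j^2 - j - 20) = (j - 5)*(j + 2)*(j + 4)*(j + 4)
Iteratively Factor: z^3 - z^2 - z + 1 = (z + 1)*(z^2 - 2*z + 1) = (z - 1)*(z + 1)*(z - 1)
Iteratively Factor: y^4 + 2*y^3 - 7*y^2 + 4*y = (y - 1)*(y^3 + 3*y^2 - 4*y) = (y - 1)*(y + 4)*(y^2 - y) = y*(y - 1)*(y + 4)*(y - 1)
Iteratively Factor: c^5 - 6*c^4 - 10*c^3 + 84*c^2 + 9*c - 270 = (c + 3)*(c^4 - 9*c^3 + 17*c^2 + 33*c - 90) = (c + 2)*(c + 3)*(c^3 - 11*c^2 + 39*c - 45) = (c - 3)*(c + 2)*(c + 3)*(c^2 - 8*c + 15) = (c - 3)^2*(c + 2)*(c + 3)*(c - 5)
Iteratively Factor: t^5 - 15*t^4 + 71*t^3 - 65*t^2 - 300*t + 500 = (t + 2)*(t^4 - 17*t^3 + 105*t^2 - 275*t + 250) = (t - 5)*(t + 2)*(t^3 - 12*t^2 + 45*t - 50) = (t - 5)^2*(t + 2)*(t^2 - 7*t + 10) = (t - 5)^2*(t - 2)*(t + 2)*(t - 5)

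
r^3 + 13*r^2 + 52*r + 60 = (r + 2)*(r + 5)*(r + 6)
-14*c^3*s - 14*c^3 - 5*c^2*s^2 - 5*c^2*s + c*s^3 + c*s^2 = (-7*c + s)*(2*c + s)*(c*s + c)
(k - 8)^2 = k^2 - 16*k + 64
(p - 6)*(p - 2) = p^2 - 8*p + 12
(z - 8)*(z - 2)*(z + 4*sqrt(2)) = z^3 - 10*z^2 + 4*sqrt(2)*z^2 - 40*sqrt(2)*z + 16*z + 64*sqrt(2)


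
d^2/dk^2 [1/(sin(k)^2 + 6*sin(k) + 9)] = 2*(3*sin(k) + cos(2*k) + 2)/(sin(k) + 3)^4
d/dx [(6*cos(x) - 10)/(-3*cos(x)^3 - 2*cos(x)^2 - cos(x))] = 2*(-18*cos(x)^3 + 39*cos(x)^2 + 20*cos(x) + 5)*sin(x)/((-3*sin(x)^2 + 2*cos(x) + 4)^2*cos(x)^2)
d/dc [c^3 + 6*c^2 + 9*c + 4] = 3*c^2 + 12*c + 9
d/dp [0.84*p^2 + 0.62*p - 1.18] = 1.68*p + 0.62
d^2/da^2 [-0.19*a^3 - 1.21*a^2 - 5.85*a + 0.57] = -1.14*a - 2.42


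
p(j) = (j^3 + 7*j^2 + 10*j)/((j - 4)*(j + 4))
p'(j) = (3*j^2 + 14*j + 10)/((j - 4)*(j + 4)) - (j^3 + 7*j^2 + 10*j)/((j - 4)*(j + 4)^2) - (j^3 + 7*j^2 + 10*j)/((j - 4)^2*(j + 4)) = (j^4 - 58*j^2 - 224*j - 160)/(j^4 - 32*j^2 + 256)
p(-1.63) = 0.15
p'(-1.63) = 0.33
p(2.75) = -12.00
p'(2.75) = -16.26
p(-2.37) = -0.22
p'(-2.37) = 0.71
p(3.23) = -24.97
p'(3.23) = -44.52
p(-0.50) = 0.21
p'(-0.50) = -0.25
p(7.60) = 22.01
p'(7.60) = -1.08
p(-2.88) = -0.70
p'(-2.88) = 1.23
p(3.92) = -326.71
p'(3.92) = -4217.73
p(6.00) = 26.40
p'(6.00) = -5.74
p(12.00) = 22.31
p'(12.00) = 0.58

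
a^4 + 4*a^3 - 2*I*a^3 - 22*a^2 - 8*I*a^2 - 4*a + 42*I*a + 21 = (a - 3)*(a + 7)*(a - I)^2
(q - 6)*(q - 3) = q^2 - 9*q + 18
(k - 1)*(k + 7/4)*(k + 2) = k^3 + 11*k^2/4 - k/4 - 7/2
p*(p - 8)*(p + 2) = p^3 - 6*p^2 - 16*p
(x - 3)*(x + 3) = x^2 - 9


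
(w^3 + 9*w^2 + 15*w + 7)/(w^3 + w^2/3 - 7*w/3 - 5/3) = 3*(w + 7)/(3*w - 5)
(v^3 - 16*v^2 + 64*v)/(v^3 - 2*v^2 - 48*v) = (v - 8)/(v + 6)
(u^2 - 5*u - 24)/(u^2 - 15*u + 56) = (u + 3)/(u - 7)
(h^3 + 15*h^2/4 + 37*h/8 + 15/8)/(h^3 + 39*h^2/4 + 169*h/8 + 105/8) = (h + 1)/(h + 7)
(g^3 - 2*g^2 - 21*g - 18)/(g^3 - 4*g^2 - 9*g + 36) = (g^2 - 5*g - 6)/(g^2 - 7*g + 12)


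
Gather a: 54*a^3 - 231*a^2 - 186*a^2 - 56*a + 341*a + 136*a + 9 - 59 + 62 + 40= 54*a^3 - 417*a^2 + 421*a + 52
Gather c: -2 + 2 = 0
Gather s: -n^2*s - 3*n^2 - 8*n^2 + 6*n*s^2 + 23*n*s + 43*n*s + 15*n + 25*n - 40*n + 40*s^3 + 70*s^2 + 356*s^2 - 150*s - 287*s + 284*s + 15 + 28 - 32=-11*n^2 + 40*s^3 + s^2*(6*n + 426) + s*(-n^2 + 66*n - 153) + 11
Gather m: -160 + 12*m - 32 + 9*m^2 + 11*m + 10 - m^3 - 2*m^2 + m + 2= -m^3 + 7*m^2 + 24*m - 180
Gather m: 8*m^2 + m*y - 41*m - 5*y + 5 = 8*m^2 + m*(y - 41) - 5*y + 5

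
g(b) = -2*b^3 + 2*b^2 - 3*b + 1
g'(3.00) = -45.00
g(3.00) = -44.00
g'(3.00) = -45.00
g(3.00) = -44.00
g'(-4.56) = -146.00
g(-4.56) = 245.90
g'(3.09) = -47.93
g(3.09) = -48.18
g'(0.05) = -2.82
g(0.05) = 0.85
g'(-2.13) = -38.74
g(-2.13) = 35.79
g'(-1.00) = -13.00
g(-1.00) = 8.00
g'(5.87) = -186.26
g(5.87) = -352.22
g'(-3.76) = -102.87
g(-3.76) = 146.87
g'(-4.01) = -115.52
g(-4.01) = 174.15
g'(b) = -6*b^2 + 4*b - 3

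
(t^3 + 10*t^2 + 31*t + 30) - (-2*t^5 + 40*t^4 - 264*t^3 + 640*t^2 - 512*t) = 2*t^5 - 40*t^4 + 265*t^3 - 630*t^2 + 543*t + 30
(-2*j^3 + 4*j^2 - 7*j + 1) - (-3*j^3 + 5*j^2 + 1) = j^3 - j^2 - 7*j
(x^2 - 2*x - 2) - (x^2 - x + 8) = -x - 10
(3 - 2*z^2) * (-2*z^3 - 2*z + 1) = 4*z^5 - 2*z^3 - 2*z^2 - 6*z + 3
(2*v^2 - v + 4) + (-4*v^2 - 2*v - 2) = -2*v^2 - 3*v + 2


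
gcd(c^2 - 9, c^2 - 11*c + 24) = c - 3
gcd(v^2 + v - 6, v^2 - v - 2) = v - 2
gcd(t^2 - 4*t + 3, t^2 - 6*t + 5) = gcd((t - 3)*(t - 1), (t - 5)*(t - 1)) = t - 1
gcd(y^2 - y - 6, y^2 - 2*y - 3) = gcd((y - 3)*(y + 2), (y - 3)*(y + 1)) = y - 3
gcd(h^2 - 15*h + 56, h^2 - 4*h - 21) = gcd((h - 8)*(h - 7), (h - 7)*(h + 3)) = h - 7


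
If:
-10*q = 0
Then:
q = 0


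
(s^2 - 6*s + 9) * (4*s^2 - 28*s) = 4*s^4 - 52*s^3 + 204*s^2 - 252*s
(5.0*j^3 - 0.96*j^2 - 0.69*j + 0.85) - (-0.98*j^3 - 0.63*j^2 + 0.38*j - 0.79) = 5.98*j^3 - 0.33*j^2 - 1.07*j + 1.64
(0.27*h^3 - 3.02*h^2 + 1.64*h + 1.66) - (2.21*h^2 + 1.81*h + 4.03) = 0.27*h^3 - 5.23*h^2 - 0.17*h - 2.37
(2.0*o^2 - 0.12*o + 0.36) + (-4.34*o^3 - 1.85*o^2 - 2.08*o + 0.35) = -4.34*o^3 + 0.15*o^2 - 2.2*o + 0.71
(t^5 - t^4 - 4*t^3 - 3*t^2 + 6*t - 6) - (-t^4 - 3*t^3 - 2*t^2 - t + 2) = t^5 - t^3 - t^2 + 7*t - 8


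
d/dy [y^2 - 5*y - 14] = 2*y - 5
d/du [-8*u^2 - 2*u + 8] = -16*u - 2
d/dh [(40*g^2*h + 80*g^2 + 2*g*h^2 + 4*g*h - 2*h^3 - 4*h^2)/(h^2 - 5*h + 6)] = 2*(-20*g^2*h^2 - 80*g^2*h + 320*g^2 - 7*g*h^2 + 12*g*h + 12*g - h^4 + 10*h^3 - 8*h^2 - 24*h)/(h^4 - 10*h^3 + 37*h^2 - 60*h + 36)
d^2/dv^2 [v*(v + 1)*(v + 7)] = 6*v + 16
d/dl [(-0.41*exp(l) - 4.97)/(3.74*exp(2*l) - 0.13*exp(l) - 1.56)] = (1.5334*exp(2*l) + 37.1756*exp(l) - 0.00650000000000006)*exp(l)/(13.9876*exp(4*l) - 0.9724*exp(3*l) - 11.6519*exp(2*l) + 0.4056*exp(l) + 2.4336)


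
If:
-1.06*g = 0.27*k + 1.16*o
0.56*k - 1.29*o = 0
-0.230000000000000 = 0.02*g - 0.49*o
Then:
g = -0.74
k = 1.01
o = 0.44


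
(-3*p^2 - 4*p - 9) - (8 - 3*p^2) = -4*p - 17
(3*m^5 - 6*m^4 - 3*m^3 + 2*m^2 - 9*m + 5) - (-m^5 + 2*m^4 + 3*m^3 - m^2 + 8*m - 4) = 4*m^5 - 8*m^4 - 6*m^3 + 3*m^2 - 17*m + 9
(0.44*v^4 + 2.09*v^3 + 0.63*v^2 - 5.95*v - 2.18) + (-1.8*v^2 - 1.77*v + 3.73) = 0.44*v^4 + 2.09*v^3 - 1.17*v^2 - 7.72*v + 1.55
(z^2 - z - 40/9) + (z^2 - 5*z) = 2*z^2 - 6*z - 40/9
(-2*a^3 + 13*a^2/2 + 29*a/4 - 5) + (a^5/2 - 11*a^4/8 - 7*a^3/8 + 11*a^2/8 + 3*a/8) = a^5/2 - 11*a^4/8 - 23*a^3/8 + 63*a^2/8 + 61*a/8 - 5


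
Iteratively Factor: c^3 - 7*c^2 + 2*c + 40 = (c - 4)*(c^2 - 3*c - 10) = (c - 5)*(c - 4)*(c + 2)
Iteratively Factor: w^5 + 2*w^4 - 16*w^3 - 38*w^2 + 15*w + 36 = (w - 1)*(w^4 + 3*w^3 - 13*w^2 - 51*w - 36) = (w - 1)*(w + 1)*(w^3 + 2*w^2 - 15*w - 36) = (w - 4)*(w - 1)*(w + 1)*(w^2 + 6*w + 9) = (w - 4)*(w - 1)*(w + 1)*(w + 3)*(w + 3)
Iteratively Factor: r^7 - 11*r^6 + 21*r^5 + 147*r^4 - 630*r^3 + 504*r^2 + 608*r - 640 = (r - 2)*(r^6 - 9*r^5 + 3*r^4 + 153*r^3 - 324*r^2 - 144*r + 320) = (r - 2)*(r + 4)*(r^5 - 13*r^4 + 55*r^3 - 67*r^2 - 56*r + 80) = (r - 2)*(r - 1)*(r + 4)*(r^4 - 12*r^3 + 43*r^2 - 24*r - 80) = (r - 5)*(r - 2)*(r - 1)*(r + 4)*(r^3 - 7*r^2 + 8*r + 16) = (r - 5)*(r - 2)*(r - 1)*(r + 1)*(r + 4)*(r^2 - 8*r + 16) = (r - 5)*(r - 4)*(r - 2)*(r - 1)*(r + 1)*(r + 4)*(r - 4)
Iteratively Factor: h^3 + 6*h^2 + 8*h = (h)*(h^2 + 6*h + 8) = h*(h + 2)*(h + 4)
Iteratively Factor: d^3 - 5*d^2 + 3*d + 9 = (d + 1)*(d^2 - 6*d + 9) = (d - 3)*(d + 1)*(d - 3)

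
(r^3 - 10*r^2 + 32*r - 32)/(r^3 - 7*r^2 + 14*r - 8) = (r - 4)/(r - 1)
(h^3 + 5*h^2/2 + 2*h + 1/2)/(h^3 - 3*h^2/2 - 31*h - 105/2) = (2*h^3 + 5*h^2 + 4*h + 1)/(2*h^3 - 3*h^2 - 62*h - 105)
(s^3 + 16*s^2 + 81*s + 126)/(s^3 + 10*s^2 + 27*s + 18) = (s + 7)/(s + 1)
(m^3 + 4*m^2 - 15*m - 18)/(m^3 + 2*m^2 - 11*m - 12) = (m + 6)/(m + 4)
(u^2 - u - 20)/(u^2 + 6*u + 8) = (u - 5)/(u + 2)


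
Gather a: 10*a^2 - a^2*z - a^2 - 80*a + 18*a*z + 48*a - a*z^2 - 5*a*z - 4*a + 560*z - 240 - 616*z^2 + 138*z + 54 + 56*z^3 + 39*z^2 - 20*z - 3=a^2*(9 - z) + a*(-z^2 + 13*z - 36) + 56*z^3 - 577*z^2 + 678*z - 189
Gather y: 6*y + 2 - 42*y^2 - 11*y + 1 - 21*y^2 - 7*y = -63*y^2 - 12*y + 3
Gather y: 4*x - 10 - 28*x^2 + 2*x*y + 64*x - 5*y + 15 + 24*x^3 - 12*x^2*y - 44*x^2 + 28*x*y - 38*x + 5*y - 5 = 24*x^3 - 72*x^2 + 30*x + y*(-12*x^2 + 30*x)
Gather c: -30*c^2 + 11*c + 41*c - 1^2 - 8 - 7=-30*c^2 + 52*c - 16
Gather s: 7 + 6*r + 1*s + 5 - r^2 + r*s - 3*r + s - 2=-r^2 + 3*r + s*(r + 2) + 10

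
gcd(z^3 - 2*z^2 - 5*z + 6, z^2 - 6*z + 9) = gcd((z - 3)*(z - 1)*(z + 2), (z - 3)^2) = z - 3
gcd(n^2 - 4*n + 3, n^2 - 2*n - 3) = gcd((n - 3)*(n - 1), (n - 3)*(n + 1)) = n - 3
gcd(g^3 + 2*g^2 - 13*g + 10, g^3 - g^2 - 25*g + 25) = g^2 + 4*g - 5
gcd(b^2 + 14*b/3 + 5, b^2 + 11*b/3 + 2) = b + 3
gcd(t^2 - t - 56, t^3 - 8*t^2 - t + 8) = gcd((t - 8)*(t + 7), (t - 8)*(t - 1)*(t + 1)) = t - 8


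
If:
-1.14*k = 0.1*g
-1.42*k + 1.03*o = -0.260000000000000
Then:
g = -8.26901408450704*o - 2.08732394366197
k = 0.725352112676056*o + 0.183098591549296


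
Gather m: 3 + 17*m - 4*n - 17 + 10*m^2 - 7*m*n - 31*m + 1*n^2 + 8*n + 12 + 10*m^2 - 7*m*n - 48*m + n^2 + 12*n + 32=20*m^2 + m*(-14*n - 62) + 2*n^2 + 16*n + 30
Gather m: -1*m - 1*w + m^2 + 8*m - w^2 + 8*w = m^2 + 7*m - w^2 + 7*w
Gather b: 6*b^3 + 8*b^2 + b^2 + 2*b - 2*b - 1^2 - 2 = 6*b^3 + 9*b^2 - 3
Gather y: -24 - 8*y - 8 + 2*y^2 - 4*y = 2*y^2 - 12*y - 32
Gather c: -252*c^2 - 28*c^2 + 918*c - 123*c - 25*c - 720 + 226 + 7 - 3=-280*c^2 + 770*c - 490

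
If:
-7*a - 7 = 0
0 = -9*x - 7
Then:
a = -1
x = -7/9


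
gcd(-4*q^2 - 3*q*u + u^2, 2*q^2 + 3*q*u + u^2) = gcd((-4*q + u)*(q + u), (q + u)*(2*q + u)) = q + u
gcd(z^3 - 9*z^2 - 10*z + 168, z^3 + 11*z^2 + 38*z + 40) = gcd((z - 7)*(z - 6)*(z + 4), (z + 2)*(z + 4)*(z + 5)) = z + 4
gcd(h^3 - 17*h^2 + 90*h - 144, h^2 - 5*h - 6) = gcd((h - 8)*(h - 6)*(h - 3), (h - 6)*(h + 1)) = h - 6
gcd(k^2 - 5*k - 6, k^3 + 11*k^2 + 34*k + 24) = k + 1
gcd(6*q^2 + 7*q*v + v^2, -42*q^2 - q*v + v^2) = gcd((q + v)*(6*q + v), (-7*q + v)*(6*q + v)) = 6*q + v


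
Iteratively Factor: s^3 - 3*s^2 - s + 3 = (s - 3)*(s^2 - 1) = (s - 3)*(s + 1)*(s - 1)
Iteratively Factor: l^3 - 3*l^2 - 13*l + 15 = (l + 3)*(l^2 - 6*l + 5) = (l - 5)*(l + 3)*(l - 1)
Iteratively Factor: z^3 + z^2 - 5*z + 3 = (z + 3)*(z^2 - 2*z + 1) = (z - 1)*(z + 3)*(z - 1)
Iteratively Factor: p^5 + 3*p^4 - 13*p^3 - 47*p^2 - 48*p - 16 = (p - 4)*(p^4 + 7*p^3 + 15*p^2 + 13*p + 4) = (p - 4)*(p + 1)*(p^3 + 6*p^2 + 9*p + 4) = (p - 4)*(p + 1)*(p + 4)*(p^2 + 2*p + 1) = (p - 4)*(p + 1)^2*(p + 4)*(p + 1)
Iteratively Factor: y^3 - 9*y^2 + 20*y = (y)*(y^2 - 9*y + 20) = y*(y - 4)*(y - 5)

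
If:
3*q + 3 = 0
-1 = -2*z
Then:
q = -1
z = 1/2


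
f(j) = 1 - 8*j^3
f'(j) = -24*j^2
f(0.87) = -4.27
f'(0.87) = -18.17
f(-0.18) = 1.05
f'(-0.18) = -0.78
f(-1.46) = 25.90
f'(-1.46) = -51.16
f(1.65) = -34.94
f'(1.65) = -65.34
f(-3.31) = 291.12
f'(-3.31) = -262.95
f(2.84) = -182.25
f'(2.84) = -193.57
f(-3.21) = 265.61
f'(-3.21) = -247.30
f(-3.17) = 255.84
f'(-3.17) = -241.17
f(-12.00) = 13825.00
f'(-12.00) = -3456.00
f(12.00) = -13823.00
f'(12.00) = -3456.00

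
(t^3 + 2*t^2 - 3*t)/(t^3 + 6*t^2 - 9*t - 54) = t*(t - 1)/(t^2 + 3*t - 18)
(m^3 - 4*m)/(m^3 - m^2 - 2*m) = (m + 2)/(m + 1)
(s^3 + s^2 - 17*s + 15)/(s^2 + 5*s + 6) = (s^3 + s^2 - 17*s + 15)/(s^2 + 5*s + 6)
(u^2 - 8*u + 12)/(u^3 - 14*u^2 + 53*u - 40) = (u^2 - 8*u + 12)/(u^3 - 14*u^2 + 53*u - 40)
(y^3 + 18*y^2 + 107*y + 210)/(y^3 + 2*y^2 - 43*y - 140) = (y^2 + 13*y + 42)/(y^2 - 3*y - 28)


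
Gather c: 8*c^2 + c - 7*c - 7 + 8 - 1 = 8*c^2 - 6*c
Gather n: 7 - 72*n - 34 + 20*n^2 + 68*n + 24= 20*n^2 - 4*n - 3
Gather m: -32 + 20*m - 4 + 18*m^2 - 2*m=18*m^2 + 18*m - 36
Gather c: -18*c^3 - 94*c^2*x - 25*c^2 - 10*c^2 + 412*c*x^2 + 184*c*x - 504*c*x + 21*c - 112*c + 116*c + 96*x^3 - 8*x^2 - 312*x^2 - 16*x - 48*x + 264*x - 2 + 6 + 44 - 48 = -18*c^3 + c^2*(-94*x - 35) + c*(412*x^2 - 320*x + 25) + 96*x^3 - 320*x^2 + 200*x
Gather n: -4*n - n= -5*n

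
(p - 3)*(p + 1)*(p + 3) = p^3 + p^2 - 9*p - 9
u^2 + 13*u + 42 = (u + 6)*(u + 7)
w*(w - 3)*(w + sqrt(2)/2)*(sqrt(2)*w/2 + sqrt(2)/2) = sqrt(2)*w^4/2 - sqrt(2)*w^3 + w^3/2 - 3*sqrt(2)*w^2/2 - w^2 - 3*w/2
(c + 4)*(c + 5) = c^2 + 9*c + 20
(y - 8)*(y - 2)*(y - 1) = y^3 - 11*y^2 + 26*y - 16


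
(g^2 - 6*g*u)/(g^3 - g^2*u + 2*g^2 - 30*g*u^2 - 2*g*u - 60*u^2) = g/(g^2 + 5*g*u + 2*g + 10*u)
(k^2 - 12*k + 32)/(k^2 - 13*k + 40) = (k - 4)/(k - 5)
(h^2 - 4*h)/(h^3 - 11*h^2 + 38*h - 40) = h/(h^2 - 7*h + 10)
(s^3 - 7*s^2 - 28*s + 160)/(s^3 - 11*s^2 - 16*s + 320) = (s - 4)/(s - 8)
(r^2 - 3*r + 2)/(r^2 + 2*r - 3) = (r - 2)/(r + 3)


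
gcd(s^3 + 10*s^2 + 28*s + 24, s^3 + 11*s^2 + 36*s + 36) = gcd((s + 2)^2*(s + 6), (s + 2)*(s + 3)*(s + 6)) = s^2 + 8*s + 12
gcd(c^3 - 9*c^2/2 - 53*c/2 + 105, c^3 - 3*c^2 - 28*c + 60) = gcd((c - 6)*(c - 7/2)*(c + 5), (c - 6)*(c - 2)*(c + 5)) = c^2 - c - 30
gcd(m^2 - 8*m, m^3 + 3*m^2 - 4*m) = m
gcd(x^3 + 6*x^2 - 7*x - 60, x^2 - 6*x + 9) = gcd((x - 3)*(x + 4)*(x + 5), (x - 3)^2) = x - 3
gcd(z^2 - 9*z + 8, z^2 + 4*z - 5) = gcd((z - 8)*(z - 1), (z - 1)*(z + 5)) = z - 1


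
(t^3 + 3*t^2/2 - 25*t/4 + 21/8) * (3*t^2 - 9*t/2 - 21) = 3*t^5 - 93*t^3/2 + 9*t^2/2 + 1911*t/16 - 441/8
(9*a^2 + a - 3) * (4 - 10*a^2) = -90*a^4 - 10*a^3 + 66*a^2 + 4*a - 12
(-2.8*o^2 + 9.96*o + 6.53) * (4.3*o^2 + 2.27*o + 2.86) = -12.04*o^4 + 36.472*o^3 + 42.6802*o^2 + 43.3087*o + 18.6758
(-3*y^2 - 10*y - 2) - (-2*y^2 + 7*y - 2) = -y^2 - 17*y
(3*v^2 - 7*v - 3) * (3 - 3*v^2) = -9*v^4 + 21*v^3 + 18*v^2 - 21*v - 9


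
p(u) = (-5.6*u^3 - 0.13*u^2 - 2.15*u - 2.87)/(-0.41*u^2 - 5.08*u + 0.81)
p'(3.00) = 4.79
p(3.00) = 8.92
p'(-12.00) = -7068.84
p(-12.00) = 3546.16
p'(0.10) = -187.72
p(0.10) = -10.38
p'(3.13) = 4.94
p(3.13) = 9.56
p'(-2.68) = -8.24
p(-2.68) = 9.56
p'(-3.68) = -13.40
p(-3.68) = 20.24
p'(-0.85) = -2.48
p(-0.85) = 0.48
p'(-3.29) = -11.18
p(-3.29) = 15.45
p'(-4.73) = -21.13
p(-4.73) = 38.11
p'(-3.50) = -12.34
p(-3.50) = 17.92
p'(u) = (0.82*u + 5.08)*(-5.6*u^3 - 0.13*u^2 - 2.15*u - 2.87)/(-0.41*u^2 - 5.08*u + 0.81)^2 + (-16.8*u^2 - 0.26*u - 2.15)/(-0.41*u^2 - 5.08*u + 0.81) = (2.296*u^4 + 56.896*u^3 - 13.8291*u^2 - 2.564*u - 16.3211)/(0.1681*u^4 + 4.1656*u^3 + 25.1422*u^2 - 8.2296*u + 0.6561)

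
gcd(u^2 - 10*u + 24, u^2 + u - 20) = u - 4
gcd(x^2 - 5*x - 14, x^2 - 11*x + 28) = x - 7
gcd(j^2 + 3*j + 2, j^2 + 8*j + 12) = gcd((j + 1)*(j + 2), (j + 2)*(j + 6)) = j + 2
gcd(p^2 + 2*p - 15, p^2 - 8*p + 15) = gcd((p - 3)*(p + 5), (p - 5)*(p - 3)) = p - 3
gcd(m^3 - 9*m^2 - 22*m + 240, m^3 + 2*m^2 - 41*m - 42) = m - 6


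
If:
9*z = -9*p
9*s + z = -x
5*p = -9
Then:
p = -9/5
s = -x/9 - 1/5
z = 9/5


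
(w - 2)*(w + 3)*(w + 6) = w^3 + 7*w^2 - 36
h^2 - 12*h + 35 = (h - 7)*(h - 5)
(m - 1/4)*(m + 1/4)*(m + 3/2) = m^3 + 3*m^2/2 - m/16 - 3/32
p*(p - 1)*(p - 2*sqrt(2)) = p^3 - 2*sqrt(2)*p^2 - p^2 + 2*sqrt(2)*p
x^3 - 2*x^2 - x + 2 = (x - 2)*(x - 1)*(x + 1)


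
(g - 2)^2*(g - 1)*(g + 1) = g^4 - 4*g^3 + 3*g^2 + 4*g - 4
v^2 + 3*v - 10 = (v - 2)*(v + 5)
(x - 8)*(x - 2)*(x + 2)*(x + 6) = x^4 - 2*x^3 - 52*x^2 + 8*x + 192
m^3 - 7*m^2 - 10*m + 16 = (m - 8)*(m - 1)*(m + 2)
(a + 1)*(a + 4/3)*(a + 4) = a^3 + 19*a^2/3 + 32*a/3 + 16/3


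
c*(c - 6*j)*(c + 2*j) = c^3 - 4*c^2*j - 12*c*j^2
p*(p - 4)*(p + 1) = p^3 - 3*p^2 - 4*p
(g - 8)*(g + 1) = g^2 - 7*g - 8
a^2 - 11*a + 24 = (a - 8)*(a - 3)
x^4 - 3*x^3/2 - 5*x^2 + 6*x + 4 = (x - 2)^2*(x + 1/2)*(x + 2)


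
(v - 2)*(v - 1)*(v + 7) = v^3 + 4*v^2 - 19*v + 14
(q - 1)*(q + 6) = q^2 + 5*q - 6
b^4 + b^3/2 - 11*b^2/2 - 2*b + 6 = (b - 2)*(b - 1)*(b + 3/2)*(b + 2)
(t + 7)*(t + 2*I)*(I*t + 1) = I*t^3 - t^2 + 7*I*t^2 - 7*t + 2*I*t + 14*I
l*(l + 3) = l^2 + 3*l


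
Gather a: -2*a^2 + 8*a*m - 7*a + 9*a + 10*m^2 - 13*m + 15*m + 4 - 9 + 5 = -2*a^2 + a*(8*m + 2) + 10*m^2 + 2*m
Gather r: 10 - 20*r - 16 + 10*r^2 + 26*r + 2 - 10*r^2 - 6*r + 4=0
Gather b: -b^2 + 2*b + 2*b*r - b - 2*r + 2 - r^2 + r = -b^2 + b*(2*r + 1) - r^2 - r + 2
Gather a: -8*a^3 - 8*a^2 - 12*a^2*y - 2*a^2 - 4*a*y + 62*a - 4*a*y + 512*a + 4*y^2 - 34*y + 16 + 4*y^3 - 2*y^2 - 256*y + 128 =-8*a^3 + a^2*(-12*y - 10) + a*(574 - 8*y) + 4*y^3 + 2*y^2 - 290*y + 144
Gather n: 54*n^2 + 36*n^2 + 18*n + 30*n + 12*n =90*n^2 + 60*n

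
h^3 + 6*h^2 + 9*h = h*(h + 3)^2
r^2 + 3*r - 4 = (r - 1)*(r + 4)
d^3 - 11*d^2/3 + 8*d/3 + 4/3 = (d - 2)^2*(d + 1/3)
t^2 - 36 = (t - 6)*(t + 6)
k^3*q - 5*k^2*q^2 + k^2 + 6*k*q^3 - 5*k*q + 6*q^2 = (k - 3*q)*(k - 2*q)*(k*q + 1)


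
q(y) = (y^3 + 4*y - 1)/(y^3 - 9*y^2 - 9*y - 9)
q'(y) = (3*y^2 + 4)/(y^3 - 9*y^2 - 9*y - 9) + (-3*y^2 + 18*y + 9)*(y^3 + 4*y - 1)/(y^3 - 9*y^2 - 9*y - 9)^2 = (-9*y^4 - 26*y^3 + 12*y^2 - 18*y - 45)/(y^6 - 18*y^5 + 63*y^4 + 144*y^3 + 243*y^2 + 162*y + 81)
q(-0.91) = 0.60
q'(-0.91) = -0.06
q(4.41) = -0.74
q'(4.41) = -0.29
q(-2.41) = 0.46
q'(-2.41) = 0.04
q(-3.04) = 0.44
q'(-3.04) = 0.01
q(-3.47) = 0.44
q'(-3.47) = -0.00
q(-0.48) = 0.44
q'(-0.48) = -0.66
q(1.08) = -0.16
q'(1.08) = -0.12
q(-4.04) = 0.45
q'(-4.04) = -0.01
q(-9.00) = 0.55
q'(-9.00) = -0.02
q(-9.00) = 0.55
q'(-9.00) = -0.02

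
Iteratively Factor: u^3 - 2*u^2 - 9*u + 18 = (u - 3)*(u^2 + u - 6) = (u - 3)*(u - 2)*(u + 3)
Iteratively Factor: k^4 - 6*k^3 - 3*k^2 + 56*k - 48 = (k - 4)*(k^3 - 2*k^2 - 11*k + 12) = (k - 4)*(k + 3)*(k^2 - 5*k + 4) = (k - 4)*(k - 1)*(k + 3)*(k - 4)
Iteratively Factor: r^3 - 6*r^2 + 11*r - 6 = (r - 2)*(r^2 - 4*r + 3) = (r - 3)*(r - 2)*(r - 1)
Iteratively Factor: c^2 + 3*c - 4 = (c - 1)*(c + 4)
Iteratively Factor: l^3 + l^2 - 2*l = (l)*(l^2 + l - 2) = l*(l - 1)*(l + 2)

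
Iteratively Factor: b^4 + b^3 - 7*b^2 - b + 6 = (b - 1)*(b^3 + 2*b^2 - 5*b - 6) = (b - 1)*(b + 1)*(b^2 + b - 6) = (b - 2)*(b - 1)*(b + 1)*(b + 3)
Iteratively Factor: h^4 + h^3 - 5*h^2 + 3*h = (h - 1)*(h^3 + 2*h^2 - 3*h) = h*(h - 1)*(h^2 + 2*h - 3) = h*(h - 1)*(h + 3)*(h - 1)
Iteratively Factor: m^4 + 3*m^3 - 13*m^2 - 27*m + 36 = (m - 3)*(m^3 + 6*m^2 + 5*m - 12) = (m - 3)*(m - 1)*(m^2 + 7*m + 12) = (m - 3)*(m - 1)*(m + 3)*(m + 4)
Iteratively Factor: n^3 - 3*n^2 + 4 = (n - 2)*(n^2 - n - 2) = (n - 2)*(n + 1)*(n - 2)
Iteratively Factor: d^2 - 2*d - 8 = (d - 4)*(d + 2)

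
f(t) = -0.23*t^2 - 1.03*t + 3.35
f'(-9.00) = 3.11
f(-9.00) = -6.01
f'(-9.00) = 3.11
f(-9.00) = -6.01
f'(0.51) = -1.26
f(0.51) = 2.76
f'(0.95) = -1.47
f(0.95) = 2.16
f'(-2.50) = 0.12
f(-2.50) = 4.49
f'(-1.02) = -0.56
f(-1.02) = 4.16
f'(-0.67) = -0.72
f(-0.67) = 3.94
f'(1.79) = -1.85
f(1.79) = 0.77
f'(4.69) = -3.19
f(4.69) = -6.54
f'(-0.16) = -0.96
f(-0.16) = 3.51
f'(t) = -0.46*t - 1.03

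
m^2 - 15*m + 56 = (m - 8)*(m - 7)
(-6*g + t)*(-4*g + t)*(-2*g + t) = -48*g^3 + 44*g^2*t - 12*g*t^2 + t^3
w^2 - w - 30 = (w - 6)*(w + 5)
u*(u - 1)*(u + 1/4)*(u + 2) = u^4 + 5*u^3/4 - 7*u^2/4 - u/2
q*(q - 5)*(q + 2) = q^3 - 3*q^2 - 10*q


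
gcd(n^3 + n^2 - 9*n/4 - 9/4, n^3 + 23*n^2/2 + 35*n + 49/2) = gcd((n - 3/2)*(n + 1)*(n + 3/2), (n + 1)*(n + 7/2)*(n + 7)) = n + 1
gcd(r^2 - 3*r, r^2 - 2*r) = r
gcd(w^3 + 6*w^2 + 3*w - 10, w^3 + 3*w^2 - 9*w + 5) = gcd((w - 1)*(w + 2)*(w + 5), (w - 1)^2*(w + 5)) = w^2 + 4*w - 5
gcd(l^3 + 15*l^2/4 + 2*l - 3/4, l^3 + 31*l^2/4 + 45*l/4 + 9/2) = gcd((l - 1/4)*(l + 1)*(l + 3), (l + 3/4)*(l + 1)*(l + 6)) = l + 1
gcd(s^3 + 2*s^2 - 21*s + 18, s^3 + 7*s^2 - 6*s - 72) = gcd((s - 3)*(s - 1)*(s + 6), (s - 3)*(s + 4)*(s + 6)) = s^2 + 3*s - 18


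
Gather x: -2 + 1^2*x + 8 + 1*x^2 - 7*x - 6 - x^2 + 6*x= 0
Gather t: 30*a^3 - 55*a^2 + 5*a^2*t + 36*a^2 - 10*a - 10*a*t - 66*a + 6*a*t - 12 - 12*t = 30*a^3 - 19*a^2 - 76*a + t*(5*a^2 - 4*a - 12) - 12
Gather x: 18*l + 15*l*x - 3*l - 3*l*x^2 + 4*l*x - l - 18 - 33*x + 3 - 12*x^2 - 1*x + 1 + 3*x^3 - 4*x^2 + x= 14*l + 3*x^3 + x^2*(-3*l - 16) + x*(19*l - 33) - 14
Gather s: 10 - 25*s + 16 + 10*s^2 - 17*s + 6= 10*s^2 - 42*s + 32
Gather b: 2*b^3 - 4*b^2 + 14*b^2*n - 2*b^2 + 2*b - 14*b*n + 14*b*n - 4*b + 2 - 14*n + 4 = 2*b^3 + b^2*(14*n - 6) - 2*b - 14*n + 6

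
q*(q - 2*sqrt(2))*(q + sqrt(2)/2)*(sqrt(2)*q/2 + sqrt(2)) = sqrt(2)*q^4/2 - 3*q^3/2 + sqrt(2)*q^3 - 3*q^2 - sqrt(2)*q^2 - 2*sqrt(2)*q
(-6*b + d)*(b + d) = -6*b^2 - 5*b*d + d^2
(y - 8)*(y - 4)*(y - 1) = y^3 - 13*y^2 + 44*y - 32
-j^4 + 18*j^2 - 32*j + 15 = (j - 3)*(j + 5)*(-I*j + I)^2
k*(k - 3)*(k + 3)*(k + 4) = k^4 + 4*k^3 - 9*k^2 - 36*k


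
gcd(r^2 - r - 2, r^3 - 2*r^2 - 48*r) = 1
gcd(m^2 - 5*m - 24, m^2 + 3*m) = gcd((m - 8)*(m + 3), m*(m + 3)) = m + 3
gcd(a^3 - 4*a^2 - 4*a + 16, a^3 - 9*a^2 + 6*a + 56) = a^2 - 2*a - 8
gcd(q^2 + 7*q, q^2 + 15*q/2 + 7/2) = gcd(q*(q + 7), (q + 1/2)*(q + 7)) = q + 7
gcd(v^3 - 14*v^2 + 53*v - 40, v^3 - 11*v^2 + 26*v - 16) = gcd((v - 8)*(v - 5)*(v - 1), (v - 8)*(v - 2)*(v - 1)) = v^2 - 9*v + 8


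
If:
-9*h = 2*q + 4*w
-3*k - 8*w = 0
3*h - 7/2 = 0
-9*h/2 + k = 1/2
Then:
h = 7/6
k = 23/4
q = -15/16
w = -69/32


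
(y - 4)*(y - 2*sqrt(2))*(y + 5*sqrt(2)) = y^3 - 4*y^2 + 3*sqrt(2)*y^2 - 20*y - 12*sqrt(2)*y + 80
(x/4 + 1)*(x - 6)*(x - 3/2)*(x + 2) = x^4/4 - 3*x^3/8 - 7*x^2 - 3*x/2 + 18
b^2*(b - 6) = b^3 - 6*b^2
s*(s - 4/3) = s^2 - 4*s/3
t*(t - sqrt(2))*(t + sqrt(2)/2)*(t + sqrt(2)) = t^4 + sqrt(2)*t^3/2 - 2*t^2 - sqrt(2)*t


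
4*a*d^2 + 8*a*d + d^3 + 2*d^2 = d*(4*a + d)*(d + 2)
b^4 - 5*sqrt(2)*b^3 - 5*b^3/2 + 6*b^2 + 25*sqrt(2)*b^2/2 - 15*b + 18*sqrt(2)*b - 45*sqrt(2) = (b - 5/2)*(b - 3*sqrt(2))^2*(b + sqrt(2))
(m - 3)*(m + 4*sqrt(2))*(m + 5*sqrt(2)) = m^3 - 3*m^2 + 9*sqrt(2)*m^2 - 27*sqrt(2)*m + 40*m - 120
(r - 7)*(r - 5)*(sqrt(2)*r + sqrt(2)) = sqrt(2)*r^3 - 11*sqrt(2)*r^2 + 23*sqrt(2)*r + 35*sqrt(2)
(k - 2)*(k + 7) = k^2 + 5*k - 14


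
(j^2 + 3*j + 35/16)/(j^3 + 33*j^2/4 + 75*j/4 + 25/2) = (j + 7/4)/(j^2 + 7*j + 10)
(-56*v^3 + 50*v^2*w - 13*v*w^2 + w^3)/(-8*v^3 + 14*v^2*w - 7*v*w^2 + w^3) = (7*v - w)/(v - w)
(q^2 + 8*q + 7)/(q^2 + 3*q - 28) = (q + 1)/(q - 4)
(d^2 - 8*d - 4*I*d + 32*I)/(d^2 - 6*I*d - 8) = (d - 8)/(d - 2*I)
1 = 1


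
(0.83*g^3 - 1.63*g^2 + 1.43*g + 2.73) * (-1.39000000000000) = -1.1537*g^3 + 2.2657*g^2 - 1.9877*g - 3.7947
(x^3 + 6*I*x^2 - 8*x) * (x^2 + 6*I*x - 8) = x^5 + 12*I*x^4 - 52*x^3 - 96*I*x^2 + 64*x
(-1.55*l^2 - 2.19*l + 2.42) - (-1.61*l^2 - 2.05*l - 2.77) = 0.0600000000000001*l^2 - 0.14*l + 5.19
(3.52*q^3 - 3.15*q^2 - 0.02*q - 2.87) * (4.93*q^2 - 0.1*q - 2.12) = 17.3536*q^5 - 15.8815*q^4 - 7.246*q^3 - 7.4691*q^2 + 0.3294*q + 6.0844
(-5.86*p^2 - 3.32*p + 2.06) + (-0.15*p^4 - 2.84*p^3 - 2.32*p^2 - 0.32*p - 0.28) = -0.15*p^4 - 2.84*p^3 - 8.18*p^2 - 3.64*p + 1.78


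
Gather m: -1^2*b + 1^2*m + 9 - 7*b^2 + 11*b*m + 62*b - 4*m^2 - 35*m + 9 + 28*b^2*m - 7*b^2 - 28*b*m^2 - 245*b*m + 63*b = -14*b^2 + 124*b + m^2*(-28*b - 4) + m*(28*b^2 - 234*b - 34) + 18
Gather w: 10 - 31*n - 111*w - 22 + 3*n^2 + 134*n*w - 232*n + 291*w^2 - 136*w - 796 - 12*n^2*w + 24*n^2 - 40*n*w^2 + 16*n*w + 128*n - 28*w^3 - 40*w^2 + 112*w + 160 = 27*n^2 - 135*n - 28*w^3 + w^2*(251 - 40*n) + w*(-12*n^2 + 150*n - 135) - 648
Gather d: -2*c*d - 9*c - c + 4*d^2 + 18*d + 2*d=-10*c + 4*d^2 + d*(20 - 2*c)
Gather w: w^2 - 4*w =w^2 - 4*w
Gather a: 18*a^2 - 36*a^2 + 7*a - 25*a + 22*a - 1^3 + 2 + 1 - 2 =-18*a^2 + 4*a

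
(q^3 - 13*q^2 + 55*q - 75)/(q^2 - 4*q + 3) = (q^2 - 10*q + 25)/(q - 1)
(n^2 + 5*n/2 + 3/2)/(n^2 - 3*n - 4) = (n + 3/2)/(n - 4)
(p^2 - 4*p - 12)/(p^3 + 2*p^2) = (p - 6)/p^2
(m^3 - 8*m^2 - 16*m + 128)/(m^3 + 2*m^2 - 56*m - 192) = (m - 4)/(m + 6)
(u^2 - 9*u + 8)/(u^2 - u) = (u - 8)/u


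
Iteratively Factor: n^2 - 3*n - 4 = (n + 1)*(n - 4)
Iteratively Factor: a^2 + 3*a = (a)*(a + 3)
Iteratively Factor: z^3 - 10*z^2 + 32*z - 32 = (z - 2)*(z^2 - 8*z + 16) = (z - 4)*(z - 2)*(z - 4)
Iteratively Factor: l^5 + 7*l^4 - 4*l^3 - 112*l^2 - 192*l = (l + 3)*(l^4 + 4*l^3 - 16*l^2 - 64*l) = (l + 3)*(l + 4)*(l^3 - 16*l) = l*(l + 3)*(l + 4)*(l^2 - 16) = l*(l + 3)*(l + 4)^2*(l - 4)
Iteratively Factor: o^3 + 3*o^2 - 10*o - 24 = (o - 3)*(o^2 + 6*o + 8) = (o - 3)*(o + 4)*(o + 2)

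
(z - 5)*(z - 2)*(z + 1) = z^3 - 6*z^2 + 3*z + 10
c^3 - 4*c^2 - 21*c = c*(c - 7)*(c + 3)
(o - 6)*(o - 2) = o^2 - 8*o + 12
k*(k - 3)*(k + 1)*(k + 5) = k^4 + 3*k^3 - 13*k^2 - 15*k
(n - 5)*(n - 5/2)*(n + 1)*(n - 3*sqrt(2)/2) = n^4 - 13*n^3/2 - 3*sqrt(2)*n^3/2 + 5*n^2 + 39*sqrt(2)*n^2/4 - 15*sqrt(2)*n/2 + 25*n/2 - 75*sqrt(2)/4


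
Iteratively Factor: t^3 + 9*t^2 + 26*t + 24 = (t + 4)*(t^2 + 5*t + 6) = (t + 3)*(t + 4)*(t + 2)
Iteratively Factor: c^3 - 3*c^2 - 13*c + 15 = (c + 3)*(c^2 - 6*c + 5) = (c - 5)*(c + 3)*(c - 1)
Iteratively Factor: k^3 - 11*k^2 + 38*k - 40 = (k - 5)*(k^2 - 6*k + 8) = (k - 5)*(k - 4)*(k - 2)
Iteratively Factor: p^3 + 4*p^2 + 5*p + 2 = (p + 1)*(p^2 + 3*p + 2) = (p + 1)*(p + 2)*(p + 1)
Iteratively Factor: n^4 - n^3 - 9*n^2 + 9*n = (n + 3)*(n^3 - 4*n^2 + 3*n) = n*(n + 3)*(n^2 - 4*n + 3) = n*(n - 1)*(n + 3)*(n - 3)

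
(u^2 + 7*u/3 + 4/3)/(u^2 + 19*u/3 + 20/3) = (u + 1)/(u + 5)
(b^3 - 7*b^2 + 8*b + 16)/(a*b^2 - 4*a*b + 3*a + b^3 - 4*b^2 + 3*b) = (b^3 - 7*b^2 + 8*b + 16)/(a*b^2 - 4*a*b + 3*a + b^3 - 4*b^2 + 3*b)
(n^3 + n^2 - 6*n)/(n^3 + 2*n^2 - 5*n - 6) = n/(n + 1)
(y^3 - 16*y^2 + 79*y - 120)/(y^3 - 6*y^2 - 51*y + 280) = (y - 3)/(y + 7)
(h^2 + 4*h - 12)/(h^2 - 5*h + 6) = (h + 6)/(h - 3)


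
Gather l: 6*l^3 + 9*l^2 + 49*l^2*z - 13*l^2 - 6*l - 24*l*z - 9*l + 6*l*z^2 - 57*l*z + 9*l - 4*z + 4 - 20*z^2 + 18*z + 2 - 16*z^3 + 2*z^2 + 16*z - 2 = 6*l^3 + l^2*(49*z - 4) + l*(6*z^2 - 81*z - 6) - 16*z^3 - 18*z^2 + 30*z + 4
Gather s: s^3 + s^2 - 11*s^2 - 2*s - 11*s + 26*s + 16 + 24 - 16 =s^3 - 10*s^2 + 13*s + 24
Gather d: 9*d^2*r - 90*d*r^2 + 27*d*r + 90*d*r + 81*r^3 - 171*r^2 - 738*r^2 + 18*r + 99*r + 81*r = 9*d^2*r + d*(-90*r^2 + 117*r) + 81*r^3 - 909*r^2 + 198*r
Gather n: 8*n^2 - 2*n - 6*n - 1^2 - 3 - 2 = 8*n^2 - 8*n - 6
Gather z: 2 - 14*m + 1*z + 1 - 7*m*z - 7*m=-21*m + z*(1 - 7*m) + 3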